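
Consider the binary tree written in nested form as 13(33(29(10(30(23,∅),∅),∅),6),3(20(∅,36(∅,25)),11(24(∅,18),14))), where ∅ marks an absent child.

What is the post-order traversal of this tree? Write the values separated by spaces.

Post-order visits the left subtree, then the right subtree, then the node.
At 13: go left to 33.
  At 33: go left to 29.
    At 29: go left to 10.
      At 10: go left to 30.
        At 30: go left to 23.
          23 is a leaf — visit 23.
        At 30: no right child.
        Visit 30.
      At 10: no right child.
      Visit 10.
    At 29: no right child.
    Visit 29.
  At 33: go right to 6.
    6 is a leaf — visit 6.
  Visit 33.
At 13: go right to 3.
  At 3: go left to 20.
    At 20: no left child.
    At 20: go right to 36.
      At 36: no left child.
      At 36: go right to 25.
        25 is a leaf — visit 25.
      Visit 36.
    Visit 20.
  At 3: go right to 11.
    At 11: go left to 24.
      At 24: no left child.
      At 24: go right to 18.
        18 is a leaf — visit 18.
      Visit 24.
    At 11: go right to 14.
      14 is a leaf — visit 14.
    Visit 11.
  Visit 3.
Visit 13.

23 30 10 29 6 33 25 36 20 18 24 14 11 3 13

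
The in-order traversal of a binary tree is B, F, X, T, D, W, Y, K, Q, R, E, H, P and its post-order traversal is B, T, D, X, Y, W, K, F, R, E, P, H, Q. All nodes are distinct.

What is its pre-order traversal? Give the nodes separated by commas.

The last element of post-order is the root; it splits in-order into left and right subtrees.
Root Q: left subtree has 8 nodes {B, F, X, T, D, W, Y, K}, right has 4 {R, E, H, P}.
  Root F: left subtree has 1 node {B}, right has 6 {X, T, D, W, Y, K}.
    Root K: left subtree has 5 nodes {X, T, D, W, Y}, right has 0 { }.
      Root W: left subtree has 3 nodes {X, T, D}, right has 1 {Y}.
        Root X: left subtree has 0 nodes { }, right has 2 {T, D}.
          Root D: left subtree has 1 node {T}, right has 0 { }.
  Root H: left subtree has 2 nodes {R, E}, right has 1 {P}.
    Root E: left subtree has 1 node {R}, right has 0 { }.

Q, F, B, K, W, X, D, T, Y, H, E, R, P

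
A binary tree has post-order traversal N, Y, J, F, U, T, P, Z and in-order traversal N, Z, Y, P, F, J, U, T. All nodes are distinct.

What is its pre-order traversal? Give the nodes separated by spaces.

The last element of post-order is the root; it splits in-order into left and right subtrees.
Root Z: left subtree has 1 node {N}, right has 6 {Y, P, F, J, U, T}.
  Root P: left subtree has 1 node {Y}, right has 4 {F, J, U, T}.
    Root T: left subtree has 3 nodes {F, J, U}, right has 0 { }.
      Root U: left subtree has 2 nodes {F, J}, right has 0 { }.
        Root F: left subtree has 0 nodes { }, right has 1 {J}.

Z N P Y T U F J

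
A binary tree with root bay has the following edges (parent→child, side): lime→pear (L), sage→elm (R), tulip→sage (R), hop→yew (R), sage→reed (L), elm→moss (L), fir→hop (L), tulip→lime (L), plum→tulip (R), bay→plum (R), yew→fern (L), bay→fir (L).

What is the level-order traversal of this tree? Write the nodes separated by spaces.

Level-order visits nodes level by level from the root, left to right within each level.
Level 0: bay
Level 1: fir, plum
Level 2: hop, tulip
Level 3: yew, lime, sage
Level 4: fern, pear, reed, elm
Level 5: moss

bay fir plum hop tulip yew lime sage fern pear reed elm moss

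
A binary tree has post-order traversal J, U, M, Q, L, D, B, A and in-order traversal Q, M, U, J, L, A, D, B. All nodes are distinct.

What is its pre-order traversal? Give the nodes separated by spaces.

The last element of post-order is the root; it splits in-order into left and right subtrees.
Root A: left subtree has 5 nodes {Q, M, U, J, L}, right has 2 {D, B}.
  Root L: left subtree has 4 nodes {Q, M, U, J}, right has 0 { }.
    Root Q: left subtree has 0 nodes { }, right has 3 {M, U, J}.
      Root M: left subtree has 0 nodes { }, right has 2 {U, J}.
        Root U: left subtree has 0 nodes { }, right has 1 {J}.
  Root B: left subtree has 1 node {D}, right has 0 { }.

A L Q M U J B D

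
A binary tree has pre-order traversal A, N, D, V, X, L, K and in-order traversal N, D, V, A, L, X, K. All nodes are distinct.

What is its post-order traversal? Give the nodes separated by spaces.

V D N L K X A

The first element of pre-order is the root; it splits in-order into left and right subtrees.
Root A: left subtree has 3 nodes {N, D, V}, right has 3 {L, X, K}.
  Root N: left subtree has 0 nodes { }, right has 2 {D, V}.
    Root D: left subtree has 0 nodes { }, right has 1 {V}.
  Root X: left subtree has 1 node {L}, right has 1 {K}.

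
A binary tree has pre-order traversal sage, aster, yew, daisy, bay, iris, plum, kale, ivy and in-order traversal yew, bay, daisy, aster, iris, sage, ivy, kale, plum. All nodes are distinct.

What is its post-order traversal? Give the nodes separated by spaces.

The first element of pre-order is the root; it splits in-order into left and right subtrees.
Root sage: left subtree has 5 nodes {yew, bay, daisy, aster, iris}, right has 3 {ivy, kale, plum}.
  Root aster: left subtree has 3 nodes {yew, bay, daisy}, right has 1 {iris}.
    Root yew: left subtree has 0 nodes { }, right has 2 {bay, daisy}.
      Root daisy: left subtree has 1 node {bay}, right has 0 { }.
  Root plum: left subtree has 2 nodes {ivy, kale}, right has 0 { }.
    Root kale: left subtree has 1 node {ivy}, right has 0 { }.

bay daisy yew iris aster ivy kale plum sage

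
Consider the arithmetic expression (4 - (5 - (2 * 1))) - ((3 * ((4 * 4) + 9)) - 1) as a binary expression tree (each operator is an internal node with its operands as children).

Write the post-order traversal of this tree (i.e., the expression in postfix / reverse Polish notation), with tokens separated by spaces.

4 5 2 1 * - - 3 4 4 * 9 + * 1 - -

Post-order on an expression tree gives postfix notation: for each operator, emit left operand, right operand, then the operator.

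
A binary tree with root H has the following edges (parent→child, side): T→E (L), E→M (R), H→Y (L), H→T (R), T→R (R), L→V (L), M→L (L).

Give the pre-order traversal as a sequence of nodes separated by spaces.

H Y T E M L V R

Pre-order visits the node, then its left subtree, then its right subtree.
Visit H.
At H: go left to Y.
  Y is a leaf — visit Y.
At H: go right to T.
  Visit T.
  At T: go left to E.
    Visit E.
    At E: no left child.
    At E: go right to M.
      Visit M.
      At M: go left to L.
        Visit L.
        At L: go left to V.
          V is a leaf — visit V.
        At L: no right child.
      At M: no right child.
  At T: go right to R.
    R is a leaf — visit R.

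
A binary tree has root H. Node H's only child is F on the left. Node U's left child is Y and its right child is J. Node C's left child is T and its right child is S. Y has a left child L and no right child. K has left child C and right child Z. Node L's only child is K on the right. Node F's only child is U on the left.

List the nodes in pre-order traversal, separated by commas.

Pre-order visits the node, then its left subtree, then its right subtree.
Visit H.
At H: go left to F.
  Visit F.
  At F: go left to U.
    Visit U.
    At U: go left to Y.
      Visit Y.
      At Y: go left to L.
        Visit L.
        At L: no left child.
        At L: go right to K.
          Visit K.
          At K: go left to C.
            Visit C.
            At C: go left to T.
              T is a leaf — visit T.
            At C: go right to S.
              S is a leaf — visit S.
          At K: go right to Z.
            Z is a leaf — visit Z.
      At Y: no right child.
    At U: go right to J.
      J is a leaf — visit J.
  At F: no right child.
At H: no right child.

H, F, U, Y, L, K, C, T, S, Z, J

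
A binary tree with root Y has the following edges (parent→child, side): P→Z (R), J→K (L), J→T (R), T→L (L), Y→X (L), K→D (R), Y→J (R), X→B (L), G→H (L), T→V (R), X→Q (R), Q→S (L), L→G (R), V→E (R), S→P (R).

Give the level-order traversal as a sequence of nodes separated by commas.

Y, X, J, B, Q, K, T, S, D, L, V, P, G, E, Z, H

Level-order visits nodes level by level from the root, left to right within each level.
Level 0: Y
Level 1: X, J
Level 2: B, Q, K, T
Level 3: S, D, L, V
Level 4: P, G, E
Level 5: Z, H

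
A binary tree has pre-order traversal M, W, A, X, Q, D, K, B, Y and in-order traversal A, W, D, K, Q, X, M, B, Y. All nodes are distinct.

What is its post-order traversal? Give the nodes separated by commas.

The first element of pre-order is the root; it splits in-order into left and right subtrees.
Root M: left subtree has 6 nodes {A, W, D, K, Q, X}, right has 2 {B, Y}.
  Root W: left subtree has 1 node {A}, right has 4 {D, K, Q, X}.
    Root X: left subtree has 3 nodes {D, K, Q}, right has 0 { }.
      Root Q: left subtree has 2 nodes {D, K}, right has 0 { }.
        Root D: left subtree has 0 nodes { }, right has 1 {K}.
  Root B: left subtree has 0 nodes { }, right has 1 {Y}.

A, K, D, Q, X, W, Y, B, M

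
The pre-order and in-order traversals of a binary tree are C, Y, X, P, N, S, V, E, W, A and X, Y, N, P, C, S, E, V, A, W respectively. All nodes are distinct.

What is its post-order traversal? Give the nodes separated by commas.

X, N, P, Y, E, A, W, V, S, C

The first element of pre-order is the root; it splits in-order into left and right subtrees.
Root C: left subtree has 4 nodes {X, Y, N, P}, right has 5 {S, E, V, A, W}.
  Root Y: left subtree has 1 node {X}, right has 2 {N, P}.
    Root P: left subtree has 1 node {N}, right has 0 { }.
  Root S: left subtree has 0 nodes { }, right has 4 {E, V, A, W}.
    Root V: left subtree has 1 node {E}, right has 2 {A, W}.
      Root W: left subtree has 1 node {A}, right has 0 { }.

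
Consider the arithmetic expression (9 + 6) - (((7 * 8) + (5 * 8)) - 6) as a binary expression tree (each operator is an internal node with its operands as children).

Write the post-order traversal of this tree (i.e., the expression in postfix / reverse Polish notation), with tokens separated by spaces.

Post-order on an expression tree gives postfix notation: for each operator, emit left operand, right operand, then the operator.

9 6 + 7 8 * 5 8 * + 6 - -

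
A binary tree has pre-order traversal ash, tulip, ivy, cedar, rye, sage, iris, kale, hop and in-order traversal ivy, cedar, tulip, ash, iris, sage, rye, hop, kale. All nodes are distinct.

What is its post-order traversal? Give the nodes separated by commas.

The first element of pre-order is the root; it splits in-order into left and right subtrees.
Root ash: left subtree has 3 nodes {ivy, cedar, tulip}, right has 5 {iris, sage, rye, hop, kale}.
  Root tulip: left subtree has 2 nodes {ivy, cedar}, right has 0 { }.
    Root ivy: left subtree has 0 nodes { }, right has 1 {cedar}.
  Root rye: left subtree has 2 nodes {iris, sage}, right has 2 {hop, kale}.
    Root sage: left subtree has 1 node {iris}, right has 0 { }.
    Root kale: left subtree has 1 node {hop}, right has 0 { }.

cedar, ivy, tulip, iris, sage, hop, kale, rye, ash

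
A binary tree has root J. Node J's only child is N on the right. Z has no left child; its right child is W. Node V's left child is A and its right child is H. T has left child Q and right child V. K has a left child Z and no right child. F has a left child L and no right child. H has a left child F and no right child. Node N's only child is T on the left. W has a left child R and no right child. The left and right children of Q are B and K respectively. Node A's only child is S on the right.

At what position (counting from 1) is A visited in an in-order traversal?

In-order visits the left subtree, then the node, then the right subtree.
At J: no left child.
Visit J.
At J: go right to N.
  At N: go left to T.
    At T: go left to Q.
      At Q: go left to B.
        B is a leaf — visit B.
      Visit Q.
      At Q: go right to K.
        At K: go left to Z.
          At Z: no left child.
          Visit Z.
          At Z: go right to W.
            At W: go left to R.
              R is a leaf — visit R.
            Visit W.
            At W: no right child.
        Visit K.
        At K: no right child.
    Visit T.
    At T: go right to V.
      At V: go left to A.
        At A: no left child.
        Visit A.
        At A: go right to S.
          S is a leaf — visit S.
      Visit V.
      At V: go right to H.
        At H: go left to F.
          At F: go left to L.
            L is a leaf — visit L.
          Visit F.
          At F: no right child.
        Visit H.
        At H: no right child.
  Visit N.
  At N: no right child.
Full in-order sequence: J, B, Q, Z, R, W, K, T, A, S, V, L, F, H, N.

9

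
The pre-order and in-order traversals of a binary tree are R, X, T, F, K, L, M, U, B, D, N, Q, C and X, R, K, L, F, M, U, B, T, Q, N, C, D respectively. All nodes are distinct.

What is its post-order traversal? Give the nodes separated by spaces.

X L K B U M F Q C N D T R

The first element of pre-order is the root; it splits in-order into left and right subtrees.
Root R: left subtree has 1 node {X}, right has 11 {K, L, F, M, U, B, T, Q, N, C, D}.
  Root T: left subtree has 6 nodes {K, L, F, M, U, B}, right has 4 {Q, N, C, D}.
    Root F: left subtree has 2 nodes {K, L}, right has 3 {M, U, B}.
      Root K: left subtree has 0 nodes { }, right has 1 {L}.
      Root M: left subtree has 0 nodes { }, right has 2 {U, B}.
        Root U: left subtree has 0 nodes { }, right has 1 {B}.
    Root D: left subtree has 3 nodes {Q, N, C}, right has 0 { }.
      Root N: left subtree has 1 node {Q}, right has 1 {C}.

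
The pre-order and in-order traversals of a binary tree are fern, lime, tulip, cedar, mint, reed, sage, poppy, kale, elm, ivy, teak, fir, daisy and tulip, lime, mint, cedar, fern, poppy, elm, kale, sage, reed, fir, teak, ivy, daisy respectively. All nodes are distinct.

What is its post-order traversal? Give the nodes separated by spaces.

The first element of pre-order is the root; it splits in-order into left and right subtrees.
Root fern: left subtree has 4 nodes {tulip, lime, mint, cedar}, right has 9 {poppy, elm, kale, sage, reed, fir, teak, ivy, daisy}.
  Root lime: left subtree has 1 node {tulip}, right has 2 {mint, cedar}.
    Root cedar: left subtree has 1 node {mint}, right has 0 { }.
  Root reed: left subtree has 4 nodes {poppy, elm, kale, sage}, right has 4 {fir, teak, ivy, daisy}.
    Root sage: left subtree has 3 nodes {poppy, elm, kale}, right has 0 { }.
      Root poppy: left subtree has 0 nodes { }, right has 2 {elm, kale}.
        Root kale: left subtree has 1 node {elm}, right has 0 { }.
    Root ivy: left subtree has 2 nodes {fir, teak}, right has 1 {daisy}.
      Root teak: left subtree has 1 node {fir}, right has 0 { }.

tulip mint cedar lime elm kale poppy sage fir teak daisy ivy reed fern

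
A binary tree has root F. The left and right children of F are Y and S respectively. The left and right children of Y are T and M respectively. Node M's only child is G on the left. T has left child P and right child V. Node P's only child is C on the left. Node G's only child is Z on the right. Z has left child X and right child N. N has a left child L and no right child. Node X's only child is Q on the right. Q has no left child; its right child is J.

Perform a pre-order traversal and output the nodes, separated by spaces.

F Y T P C V M G Z X Q J N L S

Pre-order visits the node, then its left subtree, then its right subtree.
Visit F.
At F: go left to Y.
  Visit Y.
  At Y: go left to T.
    Visit T.
    At T: go left to P.
      Visit P.
      At P: go left to C.
        C is a leaf — visit C.
      At P: no right child.
    At T: go right to V.
      V is a leaf — visit V.
  At Y: go right to M.
    Visit M.
    At M: go left to G.
      Visit G.
      At G: no left child.
      At G: go right to Z.
        Visit Z.
        At Z: go left to X.
          Visit X.
          At X: no left child.
          At X: go right to Q.
            Visit Q.
            At Q: no left child.
            At Q: go right to J.
              J is a leaf — visit J.
        At Z: go right to N.
          Visit N.
          At N: go left to L.
            L is a leaf — visit L.
          At N: no right child.
    At M: no right child.
At F: go right to S.
  S is a leaf — visit S.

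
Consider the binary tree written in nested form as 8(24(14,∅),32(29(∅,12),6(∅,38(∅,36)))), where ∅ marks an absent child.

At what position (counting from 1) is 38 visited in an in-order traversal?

8

In-order visits the left subtree, then the node, then the right subtree.
At 8: go left to 24.
  At 24: go left to 14.
    14 is a leaf — visit 14.
  Visit 24.
  At 24: no right child.
Visit 8.
At 8: go right to 32.
  At 32: go left to 29.
    At 29: no left child.
    Visit 29.
    At 29: go right to 12.
      12 is a leaf — visit 12.
  Visit 32.
  At 32: go right to 6.
    At 6: no left child.
    Visit 6.
    At 6: go right to 38.
      At 38: no left child.
      Visit 38.
      At 38: go right to 36.
        36 is a leaf — visit 36.
Full in-order sequence: 14, 24, 8, 29, 12, 32, 6, 38, 36.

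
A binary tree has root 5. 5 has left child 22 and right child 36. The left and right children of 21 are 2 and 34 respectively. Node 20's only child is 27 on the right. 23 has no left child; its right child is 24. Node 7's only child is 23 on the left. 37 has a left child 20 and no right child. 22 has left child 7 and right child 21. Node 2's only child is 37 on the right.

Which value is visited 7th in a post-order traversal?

Post-order visits the left subtree, then the right subtree, then the node.
At 5: go left to 22.
  At 22: go left to 7.
    At 7: go left to 23.
      At 23: no left child.
      At 23: go right to 24.
        24 is a leaf — visit 24.
      Visit 23.
    At 7: no right child.
    Visit 7.
  At 22: go right to 21.
    At 21: go left to 2.
      At 2: no left child.
      At 2: go right to 37.
        At 37: go left to 20.
          At 20: no left child.
          At 20: go right to 27.
            27 is a leaf — visit 27.
          Visit 20.
        At 37: no right child.
        Visit 37.
      Visit 2.
    At 21: go right to 34.
      34 is a leaf — visit 34.
    Visit 21.
  Visit 22.
At 5: go right to 36.
  36 is a leaf — visit 36.
Visit 5.
Full post-order sequence: 24, 23, 7, 27, 20, 37, 2, 34, 21, 22, 36, 5.

2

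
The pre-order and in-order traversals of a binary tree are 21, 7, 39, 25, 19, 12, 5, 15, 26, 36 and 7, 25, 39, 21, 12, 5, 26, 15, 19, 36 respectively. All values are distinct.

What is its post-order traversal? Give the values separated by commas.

The first element of pre-order is the root; it splits in-order into left and right subtrees.
Root 21: left subtree has 3 nodes {7, 25, 39}, right has 6 {12, 5, 26, 15, 19, 36}.
  Root 7: left subtree has 0 nodes { }, right has 2 {25, 39}.
    Root 39: left subtree has 1 node {25}, right has 0 { }.
  Root 19: left subtree has 4 nodes {12, 5, 26, 15}, right has 1 {36}.
    Root 12: left subtree has 0 nodes { }, right has 3 {5, 26, 15}.
      Root 5: left subtree has 0 nodes { }, right has 2 {26, 15}.
        Root 15: left subtree has 1 node {26}, right has 0 { }.

25, 39, 7, 26, 15, 5, 12, 36, 19, 21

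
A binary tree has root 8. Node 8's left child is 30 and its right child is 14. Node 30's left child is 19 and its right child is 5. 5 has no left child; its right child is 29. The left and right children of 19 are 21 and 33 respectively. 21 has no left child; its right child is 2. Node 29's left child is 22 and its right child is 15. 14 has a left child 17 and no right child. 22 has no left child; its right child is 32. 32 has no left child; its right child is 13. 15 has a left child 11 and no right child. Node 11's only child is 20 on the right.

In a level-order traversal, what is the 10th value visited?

2

Level-order visits nodes level by level from the root, left to right within each level.
Level 0: 8
Level 1: 30, 14
Level 2: 19, 5, 17
Level 3: 21, 33, 29
Level 4: 2, 22, 15
Level 5: 32, 11
Level 6: 13, 20
Full level-order sequence: 8, 30, 14, 19, 5, 17, 21, 33, 29, 2, 22, 15, 32, 11, 13, 20.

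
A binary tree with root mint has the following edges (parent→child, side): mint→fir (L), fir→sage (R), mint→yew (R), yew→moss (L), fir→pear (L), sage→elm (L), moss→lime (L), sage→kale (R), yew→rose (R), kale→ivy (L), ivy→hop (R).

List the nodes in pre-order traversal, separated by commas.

mint, fir, pear, sage, elm, kale, ivy, hop, yew, moss, lime, rose

Pre-order visits the node, then its left subtree, then its right subtree.
Visit mint.
At mint: go left to fir.
  Visit fir.
  At fir: go left to pear.
    pear is a leaf — visit pear.
  At fir: go right to sage.
    Visit sage.
    At sage: go left to elm.
      elm is a leaf — visit elm.
    At sage: go right to kale.
      Visit kale.
      At kale: go left to ivy.
        Visit ivy.
        At ivy: no left child.
        At ivy: go right to hop.
          hop is a leaf — visit hop.
      At kale: no right child.
At mint: go right to yew.
  Visit yew.
  At yew: go left to moss.
    Visit moss.
    At moss: go left to lime.
      lime is a leaf — visit lime.
    At moss: no right child.
  At yew: go right to rose.
    rose is a leaf — visit rose.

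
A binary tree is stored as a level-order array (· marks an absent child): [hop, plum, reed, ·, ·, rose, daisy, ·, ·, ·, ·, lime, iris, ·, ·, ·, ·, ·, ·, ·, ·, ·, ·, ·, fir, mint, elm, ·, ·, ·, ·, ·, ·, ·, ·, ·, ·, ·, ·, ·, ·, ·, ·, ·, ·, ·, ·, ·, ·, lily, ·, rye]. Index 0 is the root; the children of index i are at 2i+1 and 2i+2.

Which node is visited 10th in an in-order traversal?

elm

In-order visits the left subtree, then the node, then the right subtree.
At hop: go left to plum.
  plum is a leaf — visit plum.
Visit hop.
At hop: go right to reed.
  At reed: go left to rose.
    At rose: go left to lime.
      At lime: no left child.
      Visit lime.
      At lime: go right to fir.
        At fir: go left to lily.
          lily is a leaf — visit lily.
        Visit fir.
        At fir: no right child.
    Visit rose.
    At rose: go right to iris.
      At iris: go left to mint.
        At mint: go left to rye.
          rye is a leaf — visit rye.
        Visit mint.
        At mint: no right child.
      Visit iris.
      At iris: go right to elm.
        elm is a leaf — visit elm.
  Visit reed.
  At reed: go right to daisy.
    daisy is a leaf — visit daisy.
Full in-order sequence: plum, hop, lime, lily, fir, rose, rye, mint, iris, elm, reed, daisy.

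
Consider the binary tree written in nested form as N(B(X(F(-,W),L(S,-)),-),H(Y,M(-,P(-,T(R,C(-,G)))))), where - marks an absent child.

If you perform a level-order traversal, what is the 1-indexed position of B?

Level-order visits nodes level by level from the root, left to right within each level.
Level 0: N
Level 1: B, H
Level 2: X, Y, M
Level 3: F, L, P
Level 4: W, S, T
Level 5: R, C
Level 6: G
Full level-order sequence: N, B, H, X, Y, M, F, L, P, W, S, T, R, C, G.

2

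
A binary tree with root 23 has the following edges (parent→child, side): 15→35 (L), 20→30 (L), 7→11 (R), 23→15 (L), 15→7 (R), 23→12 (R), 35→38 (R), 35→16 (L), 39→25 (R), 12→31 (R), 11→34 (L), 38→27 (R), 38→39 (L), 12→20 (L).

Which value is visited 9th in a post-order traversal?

Post-order visits the left subtree, then the right subtree, then the node.
At 23: go left to 15.
  At 15: go left to 35.
    At 35: go left to 16.
      16 is a leaf — visit 16.
    At 35: go right to 38.
      At 38: go left to 39.
        At 39: no left child.
        At 39: go right to 25.
          25 is a leaf — visit 25.
        Visit 39.
      At 38: go right to 27.
        27 is a leaf — visit 27.
      Visit 38.
    Visit 35.
  At 15: go right to 7.
    At 7: no left child.
    At 7: go right to 11.
      At 11: go left to 34.
        34 is a leaf — visit 34.
      At 11: no right child.
      Visit 11.
    Visit 7.
  Visit 15.
At 23: go right to 12.
  At 12: go left to 20.
    At 20: go left to 30.
      30 is a leaf — visit 30.
    At 20: no right child.
    Visit 20.
  At 12: go right to 31.
    31 is a leaf — visit 31.
  Visit 12.
Visit 23.
Full post-order sequence: 16, 25, 39, 27, 38, 35, 34, 11, 7, 15, 30, 20, 31, 12, 23.

7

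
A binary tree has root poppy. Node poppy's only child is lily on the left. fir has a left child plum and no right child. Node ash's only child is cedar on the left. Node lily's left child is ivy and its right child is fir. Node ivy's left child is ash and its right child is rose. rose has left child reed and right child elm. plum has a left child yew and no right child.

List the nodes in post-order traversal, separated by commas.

cedar, ash, reed, elm, rose, ivy, yew, plum, fir, lily, poppy

Post-order visits the left subtree, then the right subtree, then the node.
At poppy: go left to lily.
  At lily: go left to ivy.
    At ivy: go left to ash.
      At ash: go left to cedar.
        cedar is a leaf — visit cedar.
      At ash: no right child.
      Visit ash.
    At ivy: go right to rose.
      At rose: go left to reed.
        reed is a leaf — visit reed.
      At rose: go right to elm.
        elm is a leaf — visit elm.
      Visit rose.
    Visit ivy.
  At lily: go right to fir.
    At fir: go left to plum.
      At plum: go left to yew.
        yew is a leaf — visit yew.
      At plum: no right child.
      Visit plum.
    At fir: no right child.
    Visit fir.
  Visit lily.
At poppy: no right child.
Visit poppy.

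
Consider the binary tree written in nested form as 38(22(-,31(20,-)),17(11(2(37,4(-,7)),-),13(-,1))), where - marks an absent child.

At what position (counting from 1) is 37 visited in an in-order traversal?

5

In-order visits the left subtree, then the node, then the right subtree.
At 38: go left to 22.
  At 22: no left child.
  Visit 22.
  At 22: go right to 31.
    At 31: go left to 20.
      20 is a leaf — visit 20.
    Visit 31.
    At 31: no right child.
Visit 38.
At 38: go right to 17.
  At 17: go left to 11.
    At 11: go left to 2.
      At 2: go left to 37.
        37 is a leaf — visit 37.
      Visit 2.
      At 2: go right to 4.
        At 4: no left child.
        Visit 4.
        At 4: go right to 7.
          7 is a leaf — visit 7.
    Visit 11.
    At 11: no right child.
  Visit 17.
  At 17: go right to 13.
    At 13: no left child.
    Visit 13.
    At 13: go right to 1.
      1 is a leaf — visit 1.
Full in-order sequence: 22, 20, 31, 38, 37, 2, 4, 7, 11, 17, 13, 1.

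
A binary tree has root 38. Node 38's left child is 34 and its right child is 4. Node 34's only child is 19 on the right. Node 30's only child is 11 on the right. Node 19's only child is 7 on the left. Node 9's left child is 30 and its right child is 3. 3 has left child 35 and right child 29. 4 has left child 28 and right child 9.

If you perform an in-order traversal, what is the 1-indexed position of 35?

10

In-order visits the left subtree, then the node, then the right subtree.
At 38: go left to 34.
  At 34: no left child.
  Visit 34.
  At 34: go right to 19.
    At 19: go left to 7.
      7 is a leaf — visit 7.
    Visit 19.
    At 19: no right child.
Visit 38.
At 38: go right to 4.
  At 4: go left to 28.
    28 is a leaf — visit 28.
  Visit 4.
  At 4: go right to 9.
    At 9: go left to 30.
      At 30: no left child.
      Visit 30.
      At 30: go right to 11.
        11 is a leaf — visit 11.
    Visit 9.
    At 9: go right to 3.
      At 3: go left to 35.
        35 is a leaf — visit 35.
      Visit 3.
      At 3: go right to 29.
        29 is a leaf — visit 29.
Full in-order sequence: 34, 7, 19, 38, 28, 4, 30, 11, 9, 35, 3, 29.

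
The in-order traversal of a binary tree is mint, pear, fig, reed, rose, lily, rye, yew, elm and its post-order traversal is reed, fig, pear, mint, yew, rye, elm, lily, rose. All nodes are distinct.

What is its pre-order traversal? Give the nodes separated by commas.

rose, mint, pear, fig, reed, lily, elm, rye, yew

The last element of post-order is the root; it splits in-order into left and right subtrees.
Root rose: left subtree has 4 nodes {mint, pear, fig, reed}, right has 4 {lily, rye, yew, elm}.
  Root mint: left subtree has 0 nodes { }, right has 3 {pear, fig, reed}.
    Root pear: left subtree has 0 nodes { }, right has 2 {fig, reed}.
      Root fig: left subtree has 0 nodes { }, right has 1 {reed}.
  Root lily: left subtree has 0 nodes { }, right has 3 {rye, yew, elm}.
    Root elm: left subtree has 2 nodes {rye, yew}, right has 0 { }.
      Root rye: left subtree has 0 nodes { }, right has 1 {yew}.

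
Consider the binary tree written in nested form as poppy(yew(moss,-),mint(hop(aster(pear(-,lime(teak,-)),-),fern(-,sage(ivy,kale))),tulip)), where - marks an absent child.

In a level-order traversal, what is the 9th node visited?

pear

Level-order visits nodes level by level from the root, left to right within each level.
Level 0: poppy
Level 1: yew, mint
Level 2: moss, hop, tulip
Level 3: aster, fern
Level 4: pear, sage
Level 5: lime, ivy, kale
Level 6: teak
Full level-order sequence: poppy, yew, mint, moss, hop, tulip, aster, fern, pear, sage, lime, ivy, kale, teak.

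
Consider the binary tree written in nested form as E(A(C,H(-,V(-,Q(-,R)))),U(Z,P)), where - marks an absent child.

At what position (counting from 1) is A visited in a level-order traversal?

2

Level-order visits nodes level by level from the root, left to right within each level.
Level 0: E
Level 1: A, U
Level 2: C, H, Z, P
Level 3: V
Level 4: Q
Level 5: R
Full level-order sequence: E, A, U, C, H, Z, P, V, Q, R.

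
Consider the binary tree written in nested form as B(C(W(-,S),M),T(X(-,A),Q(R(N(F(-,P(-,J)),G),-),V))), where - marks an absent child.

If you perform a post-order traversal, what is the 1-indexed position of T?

15

Post-order visits the left subtree, then the right subtree, then the node.
At B: go left to C.
  At C: go left to W.
    At W: no left child.
    At W: go right to S.
      S is a leaf — visit S.
    Visit W.
  At C: go right to M.
    M is a leaf — visit M.
  Visit C.
At B: go right to T.
  At T: go left to X.
    At X: no left child.
    At X: go right to A.
      A is a leaf — visit A.
    Visit X.
  At T: go right to Q.
    At Q: go left to R.
      At R: go left to N.
        At N: go left to F.
          At F: no left child.
          At F: go right to P.
            At P: no left child.
            At P: go right to J.
              J is a leaf — visit J.
            Visit P.
          Visit F.
        At N: go right to G.
          G is a leaf — visit G.
        Visit N.
      At R: no right child.
      Visit R.
    At Q: go right to V.
      V is a leaf — visit V.
    Visit Q.
  Visit T.
Visit B.
Full post-order sequence: S, W, M, C, A, X, J, P, F, G, N, R, V, Q, T, B.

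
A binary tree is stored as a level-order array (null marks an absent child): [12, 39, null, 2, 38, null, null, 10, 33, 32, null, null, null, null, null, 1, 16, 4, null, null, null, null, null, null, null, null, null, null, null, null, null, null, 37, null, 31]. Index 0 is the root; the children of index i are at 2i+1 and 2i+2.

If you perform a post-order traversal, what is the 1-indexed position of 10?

Post-order visits the left subtree, then the right subtree, then the node.
At 12: go left to 39.
  At 39: go left to 2.
    At 2: go left to 10.
      At 10: go left to 1.
        At 1: no left child.
        At 1: go right to 37.
          37 is a leaf — visit 37.
        Visit 1.
      At 10: go right to 16.
        At 16: no left child.
        At 16: go right to 31.
          31 is a leaf — visit 31.
        Visit 16.
      Visit 10.
    At 2: go right to 33.
      At 33: go left to 4.
        4 is a leaf — visit 4.
      At 33: no right child.
      Visit 33.
    Visit 2.
  At 39: go right to 38.
    At 38: go left to 32.
      32 is a leaf — visit 32.
    At 38: no right child.
    Visit 38.
  Visit 39.
At 12: no right child.
Visit 12.
Full post-order sequence: 37, 1, 31, 16, 10, 4, 33, 2, 32, 38, 39, 12.

5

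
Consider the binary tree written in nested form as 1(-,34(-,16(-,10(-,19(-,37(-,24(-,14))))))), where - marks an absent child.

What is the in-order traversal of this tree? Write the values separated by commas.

In-order visits the left subtree, then the node, then the right subtree.
At 1: no left child.
Visit 1.
At 1: go right to 34.
  At 34: no left child.
  Visit 34.
  At 34: go right to 16.
    At 16: no left child.
    Visit 16.
    At 16: go right to 10.
      At 10: no left child.
      Visit 10.
      At 10: go right to 19.
        At 19: no left child.
        Visit 19.
        At 19: go right to 37.
          At 37: no left child.
          Visit 37.
          At 37: go right to 24.
            At 24: no left child.
            Visit 24.
            At 24: go right to 14.
              14 is a leaf — visit 14.

1, 34, 16, 10, 19, 37, 24, 14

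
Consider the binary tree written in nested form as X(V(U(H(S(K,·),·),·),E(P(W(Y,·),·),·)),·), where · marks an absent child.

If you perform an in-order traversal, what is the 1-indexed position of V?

5

In-order visits the left subtree, then the node, then the right subtree.
At X: go left to V.
  At V: go left to U.
    At U: go left to H.
      At H: go left to S.
        At S: go left to K.
          K is a leaf — visit K.
        Visit S.
        At S: no right child.
      Visit H.
      At H: no right child.
    Visit U.
    At U: no right child.
  Visit V.
  At V: go right to E.
    At E: go left to P.
      At P: go left to W.
        At W: go left to Y.
          Y is a leaf — visit Y.
        Visit W.
        At W: no right child.
      Visit P.
      At P: no right child.
    Visit E.
    At E: no right child.
Visit X.
At X: no right child.
Full in-order sequence: K, S, H, U, V, Y, W, P, E, X.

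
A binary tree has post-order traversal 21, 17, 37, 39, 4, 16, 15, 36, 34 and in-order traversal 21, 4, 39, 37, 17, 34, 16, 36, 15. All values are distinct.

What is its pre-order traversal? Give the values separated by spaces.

The last element of post-order is the root; it splits in-order into left and right subtrees.
Root 34: left subtree has 5 nodes {21, 4, 39, 37, 17}, right has 3 {16, 36, 15}.
  Root 4: left subtree has 1 node {21}, right has 3 {39, 37, 17}.
    Root 39: left subtree has 0 nodes { }, right has 2 {37, 17}.
      Root 37: left subtree has 0 nodes { }, right has 1 {17}.
  Root 36: left subtree has 1 node {16}, right has 1 {15}.

34 4 21 39 37 17 36 16 15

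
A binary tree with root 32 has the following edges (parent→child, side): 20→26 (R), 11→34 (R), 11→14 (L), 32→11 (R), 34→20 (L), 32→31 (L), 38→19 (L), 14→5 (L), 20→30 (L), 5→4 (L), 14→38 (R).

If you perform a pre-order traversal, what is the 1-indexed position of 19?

Pre-order visits the node, then its left subtree, then its right subtree.
Visit 32.
At 32: go left to 31.
  31 is a leaf — visit 31.
At 32: go right to 11.
  Visit 11.
  At 11: go left to 14.
    Visit 14.
    At 14: go left to 5.
      Visit 5.
      At 5: go left to 4.
        4 is a leaf — visit 4.
      At 5: no right child.
    At 14: go right to 38.
      Visit 38.
      At 38: go left to 19.
        19 is a leaf — visit 19.
      At 38: no right child.
  At 11: go right to 34.
    Visit 34.
    At 34: go left to 20.
      Visit 20.
      At 20: go left to 30.
        30 is a leaf — visit 30.
      At 20: go right to 26.
        26 is a leaf — visit 26.
    At 34: no right child.
Full pre-order sequence: 32, 31, 11, 14, 5, 4, 38, 19, 34, 20, 30, 26.

8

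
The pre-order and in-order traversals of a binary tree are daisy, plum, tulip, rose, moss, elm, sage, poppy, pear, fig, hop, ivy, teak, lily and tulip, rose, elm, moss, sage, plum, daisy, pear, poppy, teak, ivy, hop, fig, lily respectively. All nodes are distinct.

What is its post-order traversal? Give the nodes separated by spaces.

The first element of pre-order is the root; it splits in-order into left and right subtrees.
Root daisy: left subtree has 6 nodes {tulip, rose, elm, moss, sage, plum}, right has 7 {pear, poppy, teak, ivy, hop, fig, lily}.
  Root plum: left subtree has 5 nodes {tulip, rose, elm, moss, sage}, right has 0 { }.
    Root tulip: left subtree has 0 nodes { }, right has 4 {rose, elm, moss, sage}.
      Root rose: left subtree has 0 nodes { }, right has 3 {elm, moss, sage}.
        Root moss: left subtree has 1 node {elm}, right has 1 {sage}.
  Root poppy: left subtree has 1 node {pear}, right has 5 {teak, ivy, hop, fig, lily}.
    Root fig: left subtree has 3 nodes {teak, ivy, hop}, right has 1 {lily}.
      Root hop: left subtree has 2 nodes {teak, ivy}, right has 0 { }.
        Root ivy: left subtree has 1 node {teak}, right has 0 { }.

elm sage moss rose tulip plum pear teak ivy hop lily fig poppy daisy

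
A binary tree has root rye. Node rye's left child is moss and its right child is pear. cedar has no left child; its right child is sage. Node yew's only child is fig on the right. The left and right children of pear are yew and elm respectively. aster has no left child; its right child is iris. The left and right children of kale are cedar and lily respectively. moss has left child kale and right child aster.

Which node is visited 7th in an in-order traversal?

iris

In-order visits the left subtree, then the node, then the right subtree.
At rye: go left to moss.
  At moss: go left to kale.
    At kale: go left to cedar.
      At cedar: no left child.
      Visit cedar.
      At cedar: go right to sage.
        sage is a leaf — visit sage.
    Visit kale.
    At kale: go right to lily.
      lily is a leaf — visit lily.
  Visit moss.
  At moss: go right to aster.
    At aster: no left child.
    Visit aster.
    At aster: go right to iris.
      iris is a leaf — visit iris.
Visit rye.
At rye: go right to pear.
  At pear: go left to yew.
    At yew: no left child.
    Visit yew.
    At yew: go right to fig.
      fig is a leaf — visit fig.
  Visit pear.
  At pear: go right to elm.
    elm is a leaf — visit elm.
Full in-order sequence: cedar, sage, kale, lily, moss, aster, iris, rye, yew, fig, pear, elm.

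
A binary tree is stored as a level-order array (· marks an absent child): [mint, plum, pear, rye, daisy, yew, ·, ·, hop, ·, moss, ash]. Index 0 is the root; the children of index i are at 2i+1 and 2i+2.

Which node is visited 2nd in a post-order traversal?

rye

Post-order visits the left subtree, then the right subtree, then the node.
At mint: go left to plum.
  At plum: go left to rye.
    At rye: no left child.
    At rye: go right to hop.
      hop is a leaf — visit hop.
    Visit rye.
  At plum: go right to daisy.
    At daisy: no left child.
    At daisy: go right to moss.
      moss is a leaf — visit moss.
    Visit daisy.
  Visit plum.
At mint: go right to pear.
  At pear: go left to yew.
    At yew: go left to ash.
      ash is a leaf — visit ash.
    At yew: no right child.
    Visit yew.
  At pear: no right child.
  Visit pear.
Visit mint.
Full post-order sequence: hop, rye, moss, daisy, plum, ash, yew, pear, mint.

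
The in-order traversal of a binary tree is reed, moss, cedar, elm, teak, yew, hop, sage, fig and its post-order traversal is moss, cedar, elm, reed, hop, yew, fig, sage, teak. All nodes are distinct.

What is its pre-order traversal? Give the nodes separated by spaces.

teak reed elm cedar moss sage yew hop fig

The last element of post-order is the root; it splits in-order into left and right subtrees.
Root teak: left subtree has 4 nodes {reed, moss, cedar, elm}, right has 4 {yew, hop, sage, fig}.
  Root reed: left subtree has 0 nodes { }, right has 3 {moss, cedar, elm}.
    Root elm: left subtree has 2 nodes {moss, cedar}, right has 0 { }.
      Root cedar: left subtree has 1 node {moss}, right has 0 { }.
  Root sage: left subtree has 2 nodes {yew, hop}, right has 1 {fig}.
    Root yew: left subtree has 0 nodes { }, right has 1 {hop}.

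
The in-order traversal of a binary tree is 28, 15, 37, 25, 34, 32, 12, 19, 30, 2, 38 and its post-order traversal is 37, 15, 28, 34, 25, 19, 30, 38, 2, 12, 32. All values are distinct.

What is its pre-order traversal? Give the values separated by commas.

The last element of post-order is the root; it splits in-order into left and right subtrees.
Root 32: left subtree has 5 nodes {28, 15, 37, 25, 34}, right has 5 {12, 19, 30, 2, 38}.
  Root 25: left subtree has 3 nodes {28, 15, 37}, right has 1 {34}.
    Root 28: left subtree has 0 nodes { }, right has 2 {15, 37}.
      Root 15: left subtree has 0 nodes { }, right has 1 {37}.
  Root 12: left subtree has 0 nodes { }, right has 4 {19, 30, 2, 38}.
    Root 2: left subtree has 2 nodes {19, 30}, right has 1 {38}.
      Root 30: left subtree has 1 node {19}, right has 0 { }.

32, 25, 28, 15, 37, 34, 12, 2, 30, 19, 38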